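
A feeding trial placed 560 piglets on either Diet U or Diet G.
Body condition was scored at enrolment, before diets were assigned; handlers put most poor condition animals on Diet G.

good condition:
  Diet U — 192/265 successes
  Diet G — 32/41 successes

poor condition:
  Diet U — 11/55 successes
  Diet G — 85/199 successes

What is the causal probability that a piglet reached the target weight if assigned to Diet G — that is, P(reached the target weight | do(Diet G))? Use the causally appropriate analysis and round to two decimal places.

0.62

Since starting body condition is a pre-existing factor (not a product of the diet) and it affects the outcome on its own, it is a confounder. The stratified rates, not the pooled rate, identify the causal effect.
Standardising Diet G to the population starting body condition mix: 0.546·32/41 + 0.454·85/199 = 0.620.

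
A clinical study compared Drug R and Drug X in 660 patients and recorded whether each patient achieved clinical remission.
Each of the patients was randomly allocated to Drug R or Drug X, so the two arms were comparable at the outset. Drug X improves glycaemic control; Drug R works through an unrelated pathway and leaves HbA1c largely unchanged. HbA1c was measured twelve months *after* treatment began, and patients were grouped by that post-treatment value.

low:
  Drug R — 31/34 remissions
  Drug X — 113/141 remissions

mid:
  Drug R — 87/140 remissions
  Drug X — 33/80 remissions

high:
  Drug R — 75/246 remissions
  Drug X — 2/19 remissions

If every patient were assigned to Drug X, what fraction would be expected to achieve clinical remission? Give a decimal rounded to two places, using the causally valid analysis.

0.62

Stratifying would compare drugs among patients the drugs themselves sorted into HbA1c groups — a form of selection on an intermediate. The unconditioned pooled rates give the total causal effect.
So P(outcome | do(Drug X)) is just the pooled rate for Drug X: 148/240 = 0.617.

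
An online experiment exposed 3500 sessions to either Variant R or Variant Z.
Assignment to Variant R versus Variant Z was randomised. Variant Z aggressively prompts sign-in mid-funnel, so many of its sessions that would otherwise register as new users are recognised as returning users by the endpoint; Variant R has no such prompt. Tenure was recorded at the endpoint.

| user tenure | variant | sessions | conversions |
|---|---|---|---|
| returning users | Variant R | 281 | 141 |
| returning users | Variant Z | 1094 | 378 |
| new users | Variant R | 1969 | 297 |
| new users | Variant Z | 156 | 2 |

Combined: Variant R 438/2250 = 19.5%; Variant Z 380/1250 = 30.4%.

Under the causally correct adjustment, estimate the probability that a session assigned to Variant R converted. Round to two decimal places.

0.19

The stratified and pooled comparisons disagree (Variant R wins within each user tenure; Variant Z wins overall), so the answer turns on the causal role of user tenure.
Stratifying would compare variants among sessions the variants themselves sorted into user tenure groups — a form of selection on an intermediate. The unconditioned pooled rates give the total causal effect.
So P(outcome | do(Variant R)) is just the pooled rate for Variant R: 438/2250 = 0.195.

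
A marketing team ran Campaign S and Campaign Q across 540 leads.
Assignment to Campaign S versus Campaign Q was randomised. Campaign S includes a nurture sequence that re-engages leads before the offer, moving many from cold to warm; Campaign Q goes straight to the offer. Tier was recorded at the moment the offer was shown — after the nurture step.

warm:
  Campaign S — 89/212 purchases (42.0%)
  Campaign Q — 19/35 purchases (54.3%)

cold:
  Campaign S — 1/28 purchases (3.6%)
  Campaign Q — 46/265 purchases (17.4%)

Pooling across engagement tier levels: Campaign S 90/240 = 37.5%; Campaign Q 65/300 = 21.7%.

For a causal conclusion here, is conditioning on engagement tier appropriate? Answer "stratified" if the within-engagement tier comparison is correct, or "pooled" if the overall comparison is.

pooled

Engagement tier is recorded after the campaign and is itself shifted by it — it sits on the causal path from campaign to outcome. Conditioning on a mediator would strip out part of the effect we want; the pooled comparison gives the total causal effect.
Pooled: Campaign S 37.5% vs Campaign Q 21.7%; Campaign S is higher overall.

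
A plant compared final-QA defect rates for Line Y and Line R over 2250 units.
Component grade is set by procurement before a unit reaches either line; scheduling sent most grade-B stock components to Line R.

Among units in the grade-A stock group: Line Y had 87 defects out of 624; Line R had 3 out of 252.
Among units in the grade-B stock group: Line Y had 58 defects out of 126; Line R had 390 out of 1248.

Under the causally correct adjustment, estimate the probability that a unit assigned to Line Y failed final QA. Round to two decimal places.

0.34

Within every component grade level Line R has the lower rate, yet pooled Line Y does — Simpson's reversal.
Since component grade is a pre-existing factor (not a product of the line) and it affects the outcome on its own, it is a confounder. The stratified rates, not the pooled rate, identify the causal effect.
Standardising Line Y to the population component grade mix: 0.389·87/624 + 0.611·58/126 = 0.335.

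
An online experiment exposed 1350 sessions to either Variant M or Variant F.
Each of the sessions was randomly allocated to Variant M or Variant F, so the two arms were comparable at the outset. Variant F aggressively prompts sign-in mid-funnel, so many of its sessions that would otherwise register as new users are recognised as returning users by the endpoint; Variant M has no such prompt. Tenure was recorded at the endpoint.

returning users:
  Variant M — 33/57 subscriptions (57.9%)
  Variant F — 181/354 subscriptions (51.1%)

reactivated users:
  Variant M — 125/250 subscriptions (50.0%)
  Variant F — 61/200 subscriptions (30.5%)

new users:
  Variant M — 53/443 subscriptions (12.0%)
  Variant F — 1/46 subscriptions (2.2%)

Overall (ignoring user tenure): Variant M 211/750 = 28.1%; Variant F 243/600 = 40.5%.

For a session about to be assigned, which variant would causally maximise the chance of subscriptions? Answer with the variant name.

Variant F

User tenure lies on the pathway variant → user tenure → outcome, so adjusting for it blocks the indirect effect. For the total causal effect of variant, use the unadjusted pooled rates.
Pooled: Variant M 28.1% vs Variant F 40.5%; Variant F is higher overall.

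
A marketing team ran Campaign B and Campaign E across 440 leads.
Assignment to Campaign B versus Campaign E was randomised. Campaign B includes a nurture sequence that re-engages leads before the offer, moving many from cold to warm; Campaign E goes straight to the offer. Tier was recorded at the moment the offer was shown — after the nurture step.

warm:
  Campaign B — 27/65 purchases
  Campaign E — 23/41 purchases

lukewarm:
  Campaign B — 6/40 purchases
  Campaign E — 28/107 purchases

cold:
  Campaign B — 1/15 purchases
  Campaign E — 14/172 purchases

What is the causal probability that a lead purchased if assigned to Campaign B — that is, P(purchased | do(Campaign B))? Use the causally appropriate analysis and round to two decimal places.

The engagement tier-specific comparison favours Campaign E throughout, but the pooled figures favour Campaign B. The question is whether to condition on engagement tier.
Engagement tier is downstream of the campaign. One should not condition on a consequence of treatment, so the overall rates are the right comparison.
So P(outcome | do(Campaign B)) is just the pooled rate for Campaign B: 34/120 = 0.283.

0.28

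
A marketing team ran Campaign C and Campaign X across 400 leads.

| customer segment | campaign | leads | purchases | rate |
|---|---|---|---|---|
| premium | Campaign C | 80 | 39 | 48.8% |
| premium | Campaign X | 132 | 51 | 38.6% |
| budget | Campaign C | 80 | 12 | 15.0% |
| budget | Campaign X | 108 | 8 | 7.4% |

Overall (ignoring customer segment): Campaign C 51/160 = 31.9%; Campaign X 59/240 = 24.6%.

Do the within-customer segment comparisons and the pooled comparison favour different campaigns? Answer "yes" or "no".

Within each customer segment level (premium 48.8% vs 38.6%; budget 15.0% vs 7.4%), Campaign C has the higher rate every time. Pooled: 31.9% vs 24.6% — Campaign C has the higher rate overall. They agree.

no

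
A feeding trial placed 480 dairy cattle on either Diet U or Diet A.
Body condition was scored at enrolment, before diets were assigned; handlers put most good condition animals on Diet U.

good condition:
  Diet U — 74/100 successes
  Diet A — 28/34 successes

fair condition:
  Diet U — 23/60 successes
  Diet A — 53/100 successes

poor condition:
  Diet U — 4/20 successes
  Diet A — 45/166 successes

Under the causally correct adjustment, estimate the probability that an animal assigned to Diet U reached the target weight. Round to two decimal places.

0.41

Here starting body condition is a common cause — it drives both which diet a case falls under and the outcome. The crude comparison mixes populations; the stratum-specific rates are the causally relevant ones.
Standardising Diet U to the population starting body condition mix: 0.279·74/100 + 0.333·23/60 + 0.388·4/20 = 0.412.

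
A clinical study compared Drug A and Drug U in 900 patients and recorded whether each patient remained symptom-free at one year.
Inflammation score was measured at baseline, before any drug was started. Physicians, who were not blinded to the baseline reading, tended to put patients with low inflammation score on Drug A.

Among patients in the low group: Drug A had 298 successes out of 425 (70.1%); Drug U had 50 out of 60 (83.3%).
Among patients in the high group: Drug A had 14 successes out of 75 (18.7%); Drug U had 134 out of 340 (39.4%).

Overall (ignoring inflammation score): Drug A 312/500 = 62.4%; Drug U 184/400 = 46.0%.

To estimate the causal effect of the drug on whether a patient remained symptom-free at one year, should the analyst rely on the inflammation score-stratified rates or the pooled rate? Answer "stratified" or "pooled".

stratified

Since inflammation score is a pre-existing factor (not a product of the drug) and it affects the outcome on its own, it is a confounder. The stratified rates, not the pooled rate, identify the causal effect.
Within each level — low: 70.1% vs 83.3%; high: 18.7% vs 39.4% — Drug U is higher every time.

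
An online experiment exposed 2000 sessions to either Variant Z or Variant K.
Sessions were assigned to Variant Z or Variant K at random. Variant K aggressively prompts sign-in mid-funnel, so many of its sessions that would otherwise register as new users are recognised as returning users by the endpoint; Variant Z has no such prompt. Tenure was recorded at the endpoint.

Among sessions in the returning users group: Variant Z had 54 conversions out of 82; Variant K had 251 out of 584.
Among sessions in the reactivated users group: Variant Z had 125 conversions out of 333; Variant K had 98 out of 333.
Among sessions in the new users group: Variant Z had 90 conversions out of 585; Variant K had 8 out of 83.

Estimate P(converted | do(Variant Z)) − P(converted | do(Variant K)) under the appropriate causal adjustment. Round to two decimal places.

User tenure is recorded after the variant and is itself shifted by it — it sits on the causal path from variant to outcome. Conditioning on a mediator would strip out part of the effect we want; the pooled comparison gives the total causal effect.
The causal difference is the pooled difference: 0.269 − 0.357 = -0.088.

-0.09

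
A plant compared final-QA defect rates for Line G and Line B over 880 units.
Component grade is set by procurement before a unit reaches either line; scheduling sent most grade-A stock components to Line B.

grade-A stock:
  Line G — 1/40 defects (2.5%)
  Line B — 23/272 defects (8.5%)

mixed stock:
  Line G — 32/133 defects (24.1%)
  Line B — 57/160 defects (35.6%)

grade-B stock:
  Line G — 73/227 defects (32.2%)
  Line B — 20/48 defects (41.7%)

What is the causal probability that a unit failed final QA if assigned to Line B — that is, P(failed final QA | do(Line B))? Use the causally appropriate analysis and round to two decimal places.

0.28

Line G is lower inside every component grade stratum but Line B is lower in aggregate. Whether to stratify depends on how component grade relates to the line.
Since component grade is a pre-existing factor (not a product of the line) and it affects the outcome on its own, it is a confounder. The stratified rates, not the pooled rate, identify the causal effect.
Standardising Line B to the population component grade mix: 0.355·23/272 + 0.333·57/160 + 0.312·20/48 = 0.279.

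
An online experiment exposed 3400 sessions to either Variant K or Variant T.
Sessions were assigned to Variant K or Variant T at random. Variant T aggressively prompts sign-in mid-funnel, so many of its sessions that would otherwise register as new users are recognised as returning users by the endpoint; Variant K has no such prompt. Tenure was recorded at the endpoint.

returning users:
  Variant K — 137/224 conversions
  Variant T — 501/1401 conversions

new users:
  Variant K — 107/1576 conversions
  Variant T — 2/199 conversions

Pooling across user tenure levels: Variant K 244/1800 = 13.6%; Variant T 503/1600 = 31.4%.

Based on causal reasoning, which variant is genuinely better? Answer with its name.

User tenure here is a post-treatment variable shaped by the variant; conditioning on it would introduce bias rather than remove it. The overall comparison is the causal one.
Pooled: Variant K 13.6% vs Variant T 31.4%; Variant T is higher overall.

Variant T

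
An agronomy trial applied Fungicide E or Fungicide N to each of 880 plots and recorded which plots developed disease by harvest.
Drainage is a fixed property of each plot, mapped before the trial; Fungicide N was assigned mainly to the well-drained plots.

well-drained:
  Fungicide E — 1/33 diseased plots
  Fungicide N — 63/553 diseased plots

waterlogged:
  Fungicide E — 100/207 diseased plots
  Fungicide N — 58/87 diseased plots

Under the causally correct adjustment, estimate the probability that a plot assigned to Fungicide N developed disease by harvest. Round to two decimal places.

The field drainage-specific comparison favours Fungicide E throughout, but the pooled figures favour Fungicide N. The question is whether to condition on field drainage.
Field drainage satisfies the back-door criterion: it is not a descendant of the fungicide, and it blocks the spurious path from fungicide to outcome. Adjusting for it (i.e., using the within-field drainage rates) gives the causal effect.
Standardising Fungicide N to the population field drainage mix: 0.666·63/553 + 0.334·58/87 = 0.299.

0.30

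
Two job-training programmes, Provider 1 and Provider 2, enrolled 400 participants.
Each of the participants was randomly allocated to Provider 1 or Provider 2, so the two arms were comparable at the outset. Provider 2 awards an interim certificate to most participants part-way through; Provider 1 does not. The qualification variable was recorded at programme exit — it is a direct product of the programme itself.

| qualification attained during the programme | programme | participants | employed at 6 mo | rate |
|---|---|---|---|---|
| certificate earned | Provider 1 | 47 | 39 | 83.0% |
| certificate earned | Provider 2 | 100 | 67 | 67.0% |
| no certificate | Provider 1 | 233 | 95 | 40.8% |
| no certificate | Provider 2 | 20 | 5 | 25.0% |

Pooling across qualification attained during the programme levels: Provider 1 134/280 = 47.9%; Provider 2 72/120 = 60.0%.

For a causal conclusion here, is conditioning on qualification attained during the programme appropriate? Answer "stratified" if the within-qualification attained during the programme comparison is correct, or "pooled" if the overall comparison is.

pooled

The stratified and pooled comparisons disagree (Provider 1 wins within each qualification attained during the programme; Provider 2 wins overall), so the answer turns on the causal role of qualification attained during the programme.
The distribution of qualification attained during the programme is itself part of what the programme does — it is an intermediate outcome. Holding it fixed would remove that part of the effect; the total effect is the pooled difference.
Pooled: Provider 1 47.9% vs Provider 2 60.0%; Provider 2 is higher overall.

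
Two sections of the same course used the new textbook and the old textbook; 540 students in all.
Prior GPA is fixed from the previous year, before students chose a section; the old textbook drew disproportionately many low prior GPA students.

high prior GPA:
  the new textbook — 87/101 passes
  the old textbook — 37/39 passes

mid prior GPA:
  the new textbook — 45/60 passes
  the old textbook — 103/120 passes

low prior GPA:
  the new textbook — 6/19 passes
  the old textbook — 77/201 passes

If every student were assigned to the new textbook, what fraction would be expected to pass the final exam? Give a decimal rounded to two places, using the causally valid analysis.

0.60

The stratified and pooled comparisons disagree (the old textbook wins within each prior GPA band; the new textbook wins overall), so the answer turns on the causal role of prior GPA band.
Here prior GPA band is a common cause — it drives both which teaching method a case falls under and the outcome. The crude comparison mixes populations; the stratum-specific rates are the causally relevant ones.
Standardising the new textbook to the population prior GPA band mix: 0.259·87/101 + 0.333·45/60 + 0.407·6/19 = 0.602.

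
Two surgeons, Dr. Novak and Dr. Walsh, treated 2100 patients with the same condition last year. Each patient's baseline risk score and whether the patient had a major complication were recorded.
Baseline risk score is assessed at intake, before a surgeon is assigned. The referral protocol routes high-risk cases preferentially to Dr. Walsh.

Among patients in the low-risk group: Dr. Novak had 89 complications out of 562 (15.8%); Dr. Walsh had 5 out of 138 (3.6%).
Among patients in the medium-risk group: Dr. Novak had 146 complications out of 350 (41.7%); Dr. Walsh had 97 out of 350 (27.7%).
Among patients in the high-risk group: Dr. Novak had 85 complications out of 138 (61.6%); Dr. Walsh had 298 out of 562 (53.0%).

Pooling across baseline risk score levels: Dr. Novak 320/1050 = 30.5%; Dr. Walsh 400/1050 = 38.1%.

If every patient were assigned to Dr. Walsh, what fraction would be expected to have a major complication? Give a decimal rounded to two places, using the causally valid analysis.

Within every baseline risk score level Dr. Walsh has the lower rate, yet pooled Dr. Novak does — Simpson's reversal.
Baseline risk score differs across surgeons for reasons unrelated to any effect of the surgeon itself, and it separately predicts the outcome — a classic confounder. We must compare within baseline risk score levels.
Standardising Dr. Walsh to the population baseline risk score mix: 0.333·5/138 + 0.333·97/350 + 0.333·298/562 = 0.281.

0.28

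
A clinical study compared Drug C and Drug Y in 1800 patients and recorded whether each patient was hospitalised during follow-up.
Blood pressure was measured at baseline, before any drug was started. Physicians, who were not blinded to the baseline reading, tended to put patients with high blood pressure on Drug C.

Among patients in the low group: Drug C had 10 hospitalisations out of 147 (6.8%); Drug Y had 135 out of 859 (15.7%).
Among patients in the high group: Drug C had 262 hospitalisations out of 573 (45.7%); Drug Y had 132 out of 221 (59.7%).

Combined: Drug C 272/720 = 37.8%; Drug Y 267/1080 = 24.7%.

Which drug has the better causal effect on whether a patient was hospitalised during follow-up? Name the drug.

The stratified and pooled comparisons disagree (Drug C wins within each blood pressure; Drug Y wins overall), so the answer turns on the causal role of blood pressure.
Here blood pressure is a common cause — it drives both which drug a case falls under and the outcome. The crude comparison mixes populations; the stratum-specific rates are the causally relevant ones.
Within each level — low: 6.8% vs 15.7%; high: 45.7% vs 59.7% — Drug C is lower every time.

Drug C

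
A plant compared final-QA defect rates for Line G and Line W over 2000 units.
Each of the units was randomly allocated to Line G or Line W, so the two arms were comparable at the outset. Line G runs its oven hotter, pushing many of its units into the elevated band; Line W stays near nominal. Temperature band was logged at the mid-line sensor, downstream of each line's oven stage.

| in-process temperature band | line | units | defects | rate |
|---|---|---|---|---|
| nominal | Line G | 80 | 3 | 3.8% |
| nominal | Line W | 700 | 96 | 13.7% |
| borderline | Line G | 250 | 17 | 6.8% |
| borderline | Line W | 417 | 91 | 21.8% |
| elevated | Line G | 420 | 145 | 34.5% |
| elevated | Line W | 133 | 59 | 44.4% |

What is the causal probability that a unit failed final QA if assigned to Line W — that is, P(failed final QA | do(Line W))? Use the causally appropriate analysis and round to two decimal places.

The in-process temperature band-specific comparison favours Line G throughout, but the pooled figures favour Line W. The question is whether to condition on in-process temperature band.
In-process temperature band lies on the pathway line → in-process temperature band → outcome, so adjusting for it blocks the indirect effect. For the total causal effect of line, use the unadjusted pooled rates.
So P(outcome | do(Line W)) is just the pooled rate for Line W: 246/1250 = 0.197.

0.20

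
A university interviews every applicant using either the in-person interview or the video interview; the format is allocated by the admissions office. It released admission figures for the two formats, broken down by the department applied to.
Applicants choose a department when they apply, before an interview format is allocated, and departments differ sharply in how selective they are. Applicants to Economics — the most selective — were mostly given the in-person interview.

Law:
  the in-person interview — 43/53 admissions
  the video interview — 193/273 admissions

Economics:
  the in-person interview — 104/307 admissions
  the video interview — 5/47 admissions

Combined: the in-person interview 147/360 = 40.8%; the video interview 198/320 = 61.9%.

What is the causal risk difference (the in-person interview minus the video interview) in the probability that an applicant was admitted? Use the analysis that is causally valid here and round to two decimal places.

+0.17

Within every department level the in-person interview has the higher rate, yet pooled the video interview does — Simpson's reversal.
Department is set before the interview format has any effect — it is not caused by the interview format — and it independently drives the outcome. That makes it a confounder, so the causal comparison is within department levels.
Adjusting over the population distribution of department: 0.479·(0.811−0.707) + 0.521·(0.339−0.106) = +0.171.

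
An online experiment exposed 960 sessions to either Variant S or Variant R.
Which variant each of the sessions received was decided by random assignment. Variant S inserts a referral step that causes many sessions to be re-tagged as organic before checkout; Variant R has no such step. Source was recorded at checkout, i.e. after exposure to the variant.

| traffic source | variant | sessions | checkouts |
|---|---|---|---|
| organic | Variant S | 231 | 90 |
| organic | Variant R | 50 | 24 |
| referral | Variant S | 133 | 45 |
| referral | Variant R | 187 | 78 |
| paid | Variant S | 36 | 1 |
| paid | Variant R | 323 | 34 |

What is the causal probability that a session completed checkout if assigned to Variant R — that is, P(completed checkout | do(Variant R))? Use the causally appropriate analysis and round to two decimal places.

Stratifying would compare variants among sessions the variants themselves sorted into traffic source groups — a form of selection on an intermediate. The unconditioned pooled rates give the total causal effect.
So P(outcome | do(Variant R)) is just the pooled rate for Variant R: 136/560 = 0.243.

0.24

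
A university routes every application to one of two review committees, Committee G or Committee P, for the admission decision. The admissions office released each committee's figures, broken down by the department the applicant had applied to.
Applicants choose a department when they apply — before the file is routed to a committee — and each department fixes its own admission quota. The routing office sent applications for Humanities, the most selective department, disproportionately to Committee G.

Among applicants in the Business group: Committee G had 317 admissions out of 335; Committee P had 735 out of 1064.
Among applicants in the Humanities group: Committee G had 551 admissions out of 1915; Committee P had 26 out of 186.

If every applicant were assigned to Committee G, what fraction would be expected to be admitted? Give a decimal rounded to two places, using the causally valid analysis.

0.55

The stratified and pooled comparisons disagree (Committee G wins within each department; Committee P wins overall), so the answer turns on the causal role of department.
Department is set before the review committee has any effect — it is not caused by the review committee — and it independently drives the outcome. That makes it a confounder, so the causal comparison is within department levels.
Standardising Committee G to the population department mix: 0.400·317/335 + 0.600·551/1915 = 0.551.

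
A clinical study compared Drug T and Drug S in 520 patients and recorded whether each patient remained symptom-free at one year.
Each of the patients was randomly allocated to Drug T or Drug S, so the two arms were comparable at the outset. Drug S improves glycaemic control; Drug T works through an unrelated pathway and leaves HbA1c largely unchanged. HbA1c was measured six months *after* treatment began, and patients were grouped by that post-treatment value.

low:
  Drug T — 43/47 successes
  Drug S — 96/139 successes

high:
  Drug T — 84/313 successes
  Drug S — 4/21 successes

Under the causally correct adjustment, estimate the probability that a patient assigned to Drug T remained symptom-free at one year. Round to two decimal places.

The HbA1c-specific comparison favours Drug T throughout, but the pooled figures favour Drug S. The question is whether to condition on HbA1c.
The distribution of HbA1c is itself part of what the drug does — it is an intermediate outcome. Holding it fixed would remove that part of the effect; the total effect is the pooled difference.
So P(outcome | do(Drug T)) is just the pooled rate for Drug T: 127/360 = 0.353.

0.35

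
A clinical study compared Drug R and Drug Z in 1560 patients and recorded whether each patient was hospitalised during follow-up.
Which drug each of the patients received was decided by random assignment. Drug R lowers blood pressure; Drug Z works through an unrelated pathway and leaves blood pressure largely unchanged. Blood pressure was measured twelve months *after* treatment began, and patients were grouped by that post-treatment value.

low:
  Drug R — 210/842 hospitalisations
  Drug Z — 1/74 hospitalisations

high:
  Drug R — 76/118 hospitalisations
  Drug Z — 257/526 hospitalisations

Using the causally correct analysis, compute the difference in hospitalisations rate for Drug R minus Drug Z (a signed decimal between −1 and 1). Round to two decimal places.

-0.13

Blood pressure here is a post-treatment variable shaped by the drug; conditioning on it would introduce bias rather than remove it. The overall comparison is the causal one.
The causal difference is the pooled difference: 0.298 − 0.430 = -0.132.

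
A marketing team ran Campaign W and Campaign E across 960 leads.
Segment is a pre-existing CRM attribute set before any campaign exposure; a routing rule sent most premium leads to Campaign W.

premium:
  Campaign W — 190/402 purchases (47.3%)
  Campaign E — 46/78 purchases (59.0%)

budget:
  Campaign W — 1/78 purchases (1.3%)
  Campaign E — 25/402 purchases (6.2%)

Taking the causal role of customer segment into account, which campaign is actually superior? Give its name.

Campaign E

Customer segment satisfies the back-door criterion: it is not a descendant of the campaign, and it blocks the spurious path from campaign to outcome. Adjusting for it (i.e., using the within-customer segment rates) gives the causal effect.
Within each level — premium: 47.3% vs 59.0%; budget: 1.3% vs 6.2% — Campaign E is higher every time.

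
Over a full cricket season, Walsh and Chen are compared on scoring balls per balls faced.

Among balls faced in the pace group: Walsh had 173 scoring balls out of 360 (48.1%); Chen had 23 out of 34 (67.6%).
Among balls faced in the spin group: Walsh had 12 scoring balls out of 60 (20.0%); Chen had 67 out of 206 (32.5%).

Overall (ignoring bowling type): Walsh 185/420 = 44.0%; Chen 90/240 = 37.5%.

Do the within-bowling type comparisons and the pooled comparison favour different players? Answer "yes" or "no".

Within each bowling type level (pace 48.1% vs 67.6%; spin 20.0% vs 32.5%), Chen has the higher rate every time. Pooled: 44.0% vs 37.5% — Walsh has the higher rate overall. The two comparisons disagree.

yes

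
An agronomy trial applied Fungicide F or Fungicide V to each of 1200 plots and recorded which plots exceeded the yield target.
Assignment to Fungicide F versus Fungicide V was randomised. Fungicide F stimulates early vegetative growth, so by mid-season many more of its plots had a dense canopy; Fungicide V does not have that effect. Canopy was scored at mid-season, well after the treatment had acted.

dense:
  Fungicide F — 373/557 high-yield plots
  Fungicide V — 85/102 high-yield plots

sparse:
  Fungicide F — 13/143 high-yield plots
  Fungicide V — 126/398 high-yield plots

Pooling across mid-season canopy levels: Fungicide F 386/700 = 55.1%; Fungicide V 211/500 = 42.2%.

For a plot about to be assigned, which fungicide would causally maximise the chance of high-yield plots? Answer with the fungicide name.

Fungicide F

Because the fungicide influences mid-season canopy, mid-season canopy is a post-treatment mediator, not a confounder. Stratifying on it would bias the estimate; the causal effect is the crude pooled difference.
Pooled: Fungicide F 55.1% vs Fungicide V 42.2%; Fungicide F is higher overall.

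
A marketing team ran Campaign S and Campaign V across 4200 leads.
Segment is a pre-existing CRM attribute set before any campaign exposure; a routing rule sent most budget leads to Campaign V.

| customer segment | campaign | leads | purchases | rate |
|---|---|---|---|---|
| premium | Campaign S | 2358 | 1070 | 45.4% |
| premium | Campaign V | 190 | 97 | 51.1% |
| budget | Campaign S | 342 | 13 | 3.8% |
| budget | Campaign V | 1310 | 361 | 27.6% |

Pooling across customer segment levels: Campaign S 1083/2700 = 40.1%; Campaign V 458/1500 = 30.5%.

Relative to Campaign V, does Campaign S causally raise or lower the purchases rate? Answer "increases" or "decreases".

decreases

Customer segment differs across campaigns for reasons unrelated to any effect of the campaign itself, and it separately predicts the outcome — a classic confounder. We must compare within customer segment levels.
Within each level — premium: 45.4% vs 51.1%; budget: 3.8% vs 27.6% — Campaign V is higher every time.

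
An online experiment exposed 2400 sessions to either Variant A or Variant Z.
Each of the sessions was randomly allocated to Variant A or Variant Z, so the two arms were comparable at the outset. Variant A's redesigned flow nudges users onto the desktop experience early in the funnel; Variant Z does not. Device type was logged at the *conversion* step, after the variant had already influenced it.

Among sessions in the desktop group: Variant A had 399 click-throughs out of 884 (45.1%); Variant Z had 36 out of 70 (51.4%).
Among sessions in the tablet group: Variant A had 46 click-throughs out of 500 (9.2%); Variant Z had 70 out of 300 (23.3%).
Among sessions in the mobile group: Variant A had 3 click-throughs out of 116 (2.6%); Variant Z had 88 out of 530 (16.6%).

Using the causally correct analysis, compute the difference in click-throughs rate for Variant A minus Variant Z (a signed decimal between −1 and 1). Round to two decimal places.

Device type is recorded after the variant and is itself shifted by it — it sits on the causal path from variant to outcome. Conditioning on a mediator would strip out part of the effect we want; the pooled comparison gives the total causal effect.
The causal difference is the pooled difference: 0.299 − 0.216 = +0.083.

+0.08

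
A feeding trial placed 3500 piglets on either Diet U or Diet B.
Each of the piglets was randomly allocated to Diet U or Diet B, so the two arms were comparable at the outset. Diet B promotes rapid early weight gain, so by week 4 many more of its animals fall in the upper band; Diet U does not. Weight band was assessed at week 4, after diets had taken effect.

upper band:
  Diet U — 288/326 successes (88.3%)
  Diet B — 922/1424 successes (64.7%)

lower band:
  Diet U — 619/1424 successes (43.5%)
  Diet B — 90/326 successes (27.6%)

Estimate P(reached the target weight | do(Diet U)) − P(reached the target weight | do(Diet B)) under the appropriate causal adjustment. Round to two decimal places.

-0.06

Because the diet influences week-4 weight band, week-4 weight band is a post-treatment mediator, not a confounder. Stratifying on it would bias the estimate; the causal effect is the crude pooled difference.
The causal difference is the pooled difference: 0.518 − 0.578 = -0.060.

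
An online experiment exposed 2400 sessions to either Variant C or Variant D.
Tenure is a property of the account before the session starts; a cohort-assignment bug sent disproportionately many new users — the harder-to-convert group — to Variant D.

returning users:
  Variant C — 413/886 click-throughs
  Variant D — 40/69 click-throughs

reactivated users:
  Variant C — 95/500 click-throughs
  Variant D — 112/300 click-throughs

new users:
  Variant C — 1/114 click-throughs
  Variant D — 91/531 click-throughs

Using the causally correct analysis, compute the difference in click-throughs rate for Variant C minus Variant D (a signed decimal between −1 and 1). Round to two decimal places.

User tenure is set before the variant has any effect — it is not caused by the variant — and it independently drives the outcome. That makes it a confounder, so the causal comparison is within user tenure levels.
Adjusting over the population distribution of user tenure: 0.398·(0.466−0.580) + 0.333·(0.190−0.373) + 0.269·(0.009−0.171) = -0.150.

-0.15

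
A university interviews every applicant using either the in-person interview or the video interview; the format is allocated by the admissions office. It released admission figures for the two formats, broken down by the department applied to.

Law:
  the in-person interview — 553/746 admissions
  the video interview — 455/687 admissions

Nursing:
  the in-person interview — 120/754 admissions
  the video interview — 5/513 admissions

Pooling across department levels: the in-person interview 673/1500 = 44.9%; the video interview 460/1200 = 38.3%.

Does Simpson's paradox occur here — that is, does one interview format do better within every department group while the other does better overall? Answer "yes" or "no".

no

Within each department level (Law 74.1% vs 66.2%; Nursing 15.9% vs 1.0%), the in-person interview has the higher rate every time. Pooled: 44.9% vs 38.3% — the in-person interview has the higher rate overall. They agree.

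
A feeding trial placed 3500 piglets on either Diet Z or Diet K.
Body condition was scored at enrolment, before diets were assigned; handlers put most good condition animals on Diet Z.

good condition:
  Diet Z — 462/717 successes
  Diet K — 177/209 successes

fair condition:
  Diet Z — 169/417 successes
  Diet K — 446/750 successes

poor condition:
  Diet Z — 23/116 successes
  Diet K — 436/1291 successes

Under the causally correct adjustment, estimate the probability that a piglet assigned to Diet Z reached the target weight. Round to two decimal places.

0.39

The starting body condition-specific comparison favours Diet K throughout, but the pooled figures favour Diet Z. The question is whether to condition on starting body condition.
Starting body condition is set before the diet has any effect — it is not caused by the diet — and it independently drives the outcome. That makes it a confounder, so the causal comparison is within starting body condition levels.
Standardising Diet Z to the population starting body condition mix: 0.265·462/717 + 0.333·169/417 + 0.402·23/116 = 0.385.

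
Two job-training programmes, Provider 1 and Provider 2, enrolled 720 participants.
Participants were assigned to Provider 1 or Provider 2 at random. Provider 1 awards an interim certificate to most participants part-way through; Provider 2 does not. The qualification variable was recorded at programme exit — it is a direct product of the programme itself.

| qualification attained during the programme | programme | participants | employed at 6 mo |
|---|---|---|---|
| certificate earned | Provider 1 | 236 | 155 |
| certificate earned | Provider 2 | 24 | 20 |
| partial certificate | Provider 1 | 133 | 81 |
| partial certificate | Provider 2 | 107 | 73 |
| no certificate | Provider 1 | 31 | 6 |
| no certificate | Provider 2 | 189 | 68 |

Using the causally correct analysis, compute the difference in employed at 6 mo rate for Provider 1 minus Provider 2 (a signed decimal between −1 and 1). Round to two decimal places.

Qualification attained during the programme here is a post-treatment variable shaped by the programme; conditioning on it would introduce bias rather than remove it. The overall comparison is the causal one.
The causal difference is the pooled difference: 0.605 − 0.503 = +0.102.

+0.10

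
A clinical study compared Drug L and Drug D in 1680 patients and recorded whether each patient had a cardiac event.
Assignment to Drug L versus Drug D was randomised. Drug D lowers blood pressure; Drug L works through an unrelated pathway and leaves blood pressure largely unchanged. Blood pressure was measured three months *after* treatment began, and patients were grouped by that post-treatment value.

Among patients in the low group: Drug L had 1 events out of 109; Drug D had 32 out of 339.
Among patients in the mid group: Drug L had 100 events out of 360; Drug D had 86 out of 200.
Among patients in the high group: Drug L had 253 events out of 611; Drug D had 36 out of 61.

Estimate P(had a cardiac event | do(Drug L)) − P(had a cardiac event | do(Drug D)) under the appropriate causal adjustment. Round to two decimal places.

Stratifying would compare drugs among patients the drugs themselves sorted into blood pressure groups — a form of selection on an intermediate. The unconditioned pooled rates give the total causal effect.
The causal difference is the pooled difference: 0.328 − 0.257 = +0.071.

+0.07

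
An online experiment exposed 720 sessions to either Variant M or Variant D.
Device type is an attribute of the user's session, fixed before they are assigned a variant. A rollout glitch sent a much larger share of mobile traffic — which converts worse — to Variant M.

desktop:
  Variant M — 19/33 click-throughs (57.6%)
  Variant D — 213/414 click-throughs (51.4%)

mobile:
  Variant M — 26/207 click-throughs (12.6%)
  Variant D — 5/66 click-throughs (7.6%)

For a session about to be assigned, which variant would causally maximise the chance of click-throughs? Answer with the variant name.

The stratified and pooled comparisons disagree (Variant M wins within each device type; Variant D wins overall), so the answer turns on the causal role of device type.
Here device type is a common cause — it drives both which variant a case falls under and the outcome. The crude comparison mixes populations; the stratum-specific rates are the causally relevant ones.
Within each level — desktop: 57.6% vs 51.4%; mobile: 12.6% vs 7.6% — Variant M is higher every time.

Variant M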